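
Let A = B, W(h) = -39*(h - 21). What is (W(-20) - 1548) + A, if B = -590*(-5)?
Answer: 3001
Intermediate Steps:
W(h) = 819 - 39*h (W(h) = -39*(-21 + h) = 819 - 39*h)
B = 2950
A = 2950
(W(-20) - 1548) + A = ((819 - 39*(-20)) - 1548) + 2950 = ((819 + 780) - 1548) + 2950 = (1599 - 1548) + 2950 = 51 + 2950 = 3001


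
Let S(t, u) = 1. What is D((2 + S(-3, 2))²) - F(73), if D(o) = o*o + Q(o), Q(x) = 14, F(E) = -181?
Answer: 276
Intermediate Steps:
D(o) = 14 + o² (D(o) = o*o + 14 = o² + 14 = 14 + o²)
D((2 + S(-3, 2))²) - F(73) = (14 + ((2 + 1)²)²) - 1*(-181) = (14 + (3²)²) + 181 = (14 + 9²) + 181 = (14 + 81) + 181 = 95 + 181 = 276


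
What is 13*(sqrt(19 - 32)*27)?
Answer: 351*I*sqrt(13) ≈ 1265.5*I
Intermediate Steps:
13*(sqrt(19 - 32)*27) = 13*(sqrt(-13)*27) = 13*((I*sqrt(13))*27) = 13*(27*I*sqrt(13)) = 351*I*sqrt(13)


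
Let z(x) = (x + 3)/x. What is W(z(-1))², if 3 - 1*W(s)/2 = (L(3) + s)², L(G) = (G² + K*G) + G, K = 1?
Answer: 110224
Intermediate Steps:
L(G) = G² + 2*G (L(G) = (G² + 1*G) + G = (G² + G) + G = (G + G²) + G = G² + 2*G)
z(x) = (3 + x)/x
W(s) = 6 - 2*(15 + s)² (W(s) = 6 - 2*(3*(2 + 3) + s)² = 6 - 2*(3*5 + s)² = 6 - 2*(15 + s)²)
W(z(-1))² = (6 - 2*(15 + (3 - 1)/(-1))²)² = (6 - 2*(15 - 1*2)²)² = (6 - 2*(15 - 2)²)² = (6 - 2*13²)² = (6 - 2*169)² = (6 - 338)² = (-332)² = 110224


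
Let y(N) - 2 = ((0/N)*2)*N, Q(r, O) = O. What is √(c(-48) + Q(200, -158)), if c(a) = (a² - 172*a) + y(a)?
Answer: 102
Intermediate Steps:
y(N) = 2 (y(N) = 2 + ((0/N)*2)*N = 2 + (0*2)*N = 2 + 0*N = 2 + 0 = 2)
c(a) = 2 + a² - 172*a (c(a) = (a² - 172*a) + 2 = 2 + a² - 172*a)
√(c(-48) + Q(200, -158)) = √((2 + (-48)² - 172*(-48)) - 158) = √((2 + 2304 + 8256) - 158) = √(10562 - 158) = √10404 = 102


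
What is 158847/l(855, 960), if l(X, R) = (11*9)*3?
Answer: 52949/99 ≈ 534.84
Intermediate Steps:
l(X, R) = 297 (l(X, R) = 99*3 = 297)
158847/l(855, 960) = 158847/297 = 158847*(1/297) = 52949/99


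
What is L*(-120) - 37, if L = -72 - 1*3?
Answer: 8963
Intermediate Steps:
L = -75 (L = -72 - 3 = -75)
L*(-120) - 37 = -75*(-120) - 37 = 9000 - 37 = 8963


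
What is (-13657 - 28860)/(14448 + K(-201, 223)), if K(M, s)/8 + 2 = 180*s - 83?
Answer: -1037/8168 ≈ -0.12696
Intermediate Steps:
K(M, s) = -680 + 1440*s (K(M, s) = -16 + 8*(180*s - 83) = -16 + 8*(-83 + 180*s) = -16 + (-664 + 1440*s) = -680 + 1440*s)
(-13657 - 28860)/(14448 + K(-201, 223)) = (-13657 - 28860)/(14448 + (-680 + 1440*223)) = -42517/(14448 + (-680 + 321120)) = -42517/(14448 + 320440) = -42517/334888 = -42517*1/334888 = -1037/8168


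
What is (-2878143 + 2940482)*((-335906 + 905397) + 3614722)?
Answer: 260839654207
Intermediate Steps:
(-2878143 + 2940482)*((-335906 + 905397) + 3614722) = 62339*(569491 + 3614722) = 62339*4184213 = 260839654207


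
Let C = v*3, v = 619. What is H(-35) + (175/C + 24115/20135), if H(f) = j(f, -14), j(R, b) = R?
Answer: -252073829/7478139 ≈ -33.708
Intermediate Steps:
C = 1857 (C = 619*3 = 1857)
H(f) = f
H(-35) + (175/C + 24115/20135) = -35 + (175/1857 + 24115/20135) = -35 + (175*(1/1857) + 24115*(1/20135)) = -35 + (175/1857 + 4823/4027) = -35 + 9661036/7478139 = -252073829/7478139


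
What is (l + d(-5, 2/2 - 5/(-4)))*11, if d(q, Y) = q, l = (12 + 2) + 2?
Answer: 121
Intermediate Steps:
l = 16 (l = 14 + 2 = 16)
(l + d(-5, 2/2 - 5/(-4)))*11 = (16 - 5)*11 = 11*11 = 121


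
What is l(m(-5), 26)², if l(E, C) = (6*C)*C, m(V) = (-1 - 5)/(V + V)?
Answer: 16451136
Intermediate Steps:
m(V) = -3/V (m(V) = -6*1/(2*V) = -3/V)
l(E, C) = 6*C²
l(m(-5), 26)² = (6*26²)² = (6*676)² = 4056² = 16451136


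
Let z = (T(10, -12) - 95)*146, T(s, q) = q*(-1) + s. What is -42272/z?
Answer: 21136/5329 ≈ 3.9662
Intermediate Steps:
T(s, q) = s - q (T(s, q) = -q + s = s - q)
z = -10658 (z = ((10 - 1*(-12)) - 95)*146 = ((10 + 12) - 95)*146 = (22 - 95)*146 = -73*146 = -10658)
-42272/z = -42272/(-10658) = -42272*(-1/10658) = 21136/5329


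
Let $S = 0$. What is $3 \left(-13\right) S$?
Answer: $0$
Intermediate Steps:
$3 \left(-13\right) S = 3 \left(-13\right) 0 = \left(-39\right) 0 = 0$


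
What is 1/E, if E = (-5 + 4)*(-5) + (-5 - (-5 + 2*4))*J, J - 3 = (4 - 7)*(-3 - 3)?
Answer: -1/163 ≈ -0.0061350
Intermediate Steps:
J = 21 (J = 3 + (4 - 7)*(-3 - 3) = 3 - 3*(-6) = 3 + 18 = 21)
E = -163 (E = (-5 + 4)*(-5) + (-5 - (-5 + 2*4))*21 = -1*(-5) + (-5 - (-5 + 8))*21 = 5 + (-5 - 1*3)*21 = 5 + (-5 - 3)*21 = 5 - 8*21 = 5 - 168 = -163)
1/E = 1/(-163) = -1/163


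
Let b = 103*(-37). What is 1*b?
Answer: -3811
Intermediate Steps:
b = -3811
1*b = 1*(-3811) = -3811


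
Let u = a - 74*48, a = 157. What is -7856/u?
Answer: 7856/3395 ≈ 2.3140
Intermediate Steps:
u = -3395 (u = 157 - 74*48 = 157 - 3552 = -3395)
-7856/u = -7856/(-3395) = -7856*(-1/3395) = 7856/3395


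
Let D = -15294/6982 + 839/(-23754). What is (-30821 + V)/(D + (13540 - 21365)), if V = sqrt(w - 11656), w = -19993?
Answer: 2555838020694/649074375337 - 82925214*I*sqrt(31649)/649074375337 ≈ 3.9377 - 0.022729*I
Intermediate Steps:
D = -184575787/82925214 (D = -15294*1/6982 + 839*(-1/23754) = -7647/3491 - 839/23754 = -184575787/82925214 ≈ -2.2258)
V = I*sqrt(31649) (V = sqrt(-19993 - 11656) = sqrt(-31649) = I*sqrt(31649) ≈ 177.9*I)
(-30821 + V)/(D + (13540 - 21365)) = (-30821 + I*sqrt(31649))/(-184575787/82925214 + (13540 - 21365)) = (-30821 + I*sqrt(31649))/(-184575787/82925214 - 7825) = (-30821 + I*sqrt(31649))/(-649074375337/82925214) = (-30821 + I*sqrt(31649))*(-82925214/649074375337) = 2555838020694/649074375337 - 82925214*I*sqrt(31649)/649074375337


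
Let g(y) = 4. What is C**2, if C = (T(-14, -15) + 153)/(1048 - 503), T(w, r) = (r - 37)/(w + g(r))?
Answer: 625681/7425625 ≈ 0.084260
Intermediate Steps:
T(w, r) = (-37 + r)/(4 + w) (T(w, r) = (r - 37)/(w + 4) = (-37 + r)/(4 + w))
C = 791/2725 (C = ((-37 - 15)/(4 - 14) + 153)/(1048 - 503) = (-52/(-10) + 153)/545 = (-1/10*(-52) + 153)*(1/545) = (26/5 + 153)*(1/545) = (791/5)*(1/545) = 791/2725 ≈ 0.29028)
C**2 = (791/2725)**2 = 625681/7425625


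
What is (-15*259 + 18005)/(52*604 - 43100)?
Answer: -3530/2923 ≈ -1.2077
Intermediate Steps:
(-15*259 + 18005)/(52*604 - 43100) = (-3885 + 18005)/(31408 - 43100) = 14120/(-11692) = 14120*(-1/11692) = -3530/2923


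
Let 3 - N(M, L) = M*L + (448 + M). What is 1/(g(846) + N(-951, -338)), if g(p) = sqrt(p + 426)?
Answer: -80233/25749336838 - sqrt(318)/51498673676 ≈ -3.1163e-6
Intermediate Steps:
N(M, L) = -445 - M - L*M (N(M, L) = 3 - (M*L + (448 + M)) = 3 - (L*M + (448 + M)) = 3 - (448 + M + L*M) = 3 + (-448 - M - L*M) = -445 - M - L*M)
g(p) = sqrt(426 + p)
1/(g(846) + N(-951, -338)) = 1/(sqrt(426 + 846) + (-445 - 1*(-951) - 1*(-338)*(-951))) = 1/(sqrt(1272) + (-445 + 951 - 321438)) = 1/(2*sqrt(318) - 320932) = 1/(-320932 + 2*sqrt(318))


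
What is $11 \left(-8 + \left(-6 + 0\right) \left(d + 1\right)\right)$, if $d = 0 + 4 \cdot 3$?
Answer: $-946$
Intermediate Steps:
$d = 12$ ($d = 0 + 12 = 12$)
$11 \left(-8 + \left(-6 + 0\right) \left(d + 1\right)\right) = 11 \left(-8 + \left(-6 + 0\right) \left(12 + 1\right)\right) = 11 \left(-8 - 78\right) = 11 \left(-86\right) = -946$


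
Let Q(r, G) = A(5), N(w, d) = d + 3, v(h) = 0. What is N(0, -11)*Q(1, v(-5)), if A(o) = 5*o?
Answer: -200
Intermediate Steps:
N(w, d) = 3 + d
Q(r, G) = 25 (Q(r, G) = 5*5 = 25)
N(0, -11)*Q(1, v(-5)) = (3 - 11)*25 = -8*25 = -200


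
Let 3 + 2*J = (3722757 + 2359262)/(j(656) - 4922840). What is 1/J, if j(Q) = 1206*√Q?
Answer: -205282010161424/434736389600377 + 58679319312*√41/434736389600377 ≈ -0.47133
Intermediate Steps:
J = -3/2 + 6082019/(2*(-4922840 + 4824*√41)) (J = -3/2 + ((3722757 + 2359262)/(1206*√656 - 4922840))/2 = -3/2 + (6082019/(1206*(4*√41) - 4922840))/2 = -3/2 + (6082019/(4824*√41 - 4922840))/2 = -3/2 + (6082019/(-4922840 + 4824*√41))/2 = -3/2 + 6082019/(2*(-4922840 + 4824*√41)) ≈ -2.1216)
1/J = 1/(-12830125635089/6058349888896 - 3667457457*√41/6058349888896)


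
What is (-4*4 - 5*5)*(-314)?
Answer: 12874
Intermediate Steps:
(-4*4 - 5*5)*(-314) = (-16 - 25)*(-314) = -41*(-314) = 12874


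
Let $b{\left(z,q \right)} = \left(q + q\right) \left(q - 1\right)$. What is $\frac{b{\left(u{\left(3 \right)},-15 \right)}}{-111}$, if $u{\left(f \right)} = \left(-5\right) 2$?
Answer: $- \frac{160}{37} \approx -4.3243$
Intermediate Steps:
$u{\left(f \right)} = -10$
$b{\left(z,q \right)} = 2 q \left(-1 + q\right)$
$\frac{b{\left(u{\left(3 \right)},-15 \right)}}{-111} = \frac{2 \left(-15\right) \left(-1 - 15\right)}{-111} = 2 \left(-15\right) \left(-16\right) \left(- \frac{1}{111}\right) = 480 \left(- \frac{1}{111}\right) = - \frac{160}{37}$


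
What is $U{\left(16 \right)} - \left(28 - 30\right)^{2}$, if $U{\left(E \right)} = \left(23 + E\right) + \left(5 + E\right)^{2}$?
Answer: $476$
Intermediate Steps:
$U{\left(E \right)} = 23 + E + \left(5 + E\right)^{2}$
$U{\left(16 \right)} - \left(28 - 30\right)^{2} = \left(23 + 16 + \left(5 + 16\right)^{2}\right) - \left(28 - 30\right)^{2} = \left(23 + 16 + 21^{2}\right) - \left(-2\right)^{2} = \left(23 + 16 + 441\right) - 4 = 480 - 4 = 476$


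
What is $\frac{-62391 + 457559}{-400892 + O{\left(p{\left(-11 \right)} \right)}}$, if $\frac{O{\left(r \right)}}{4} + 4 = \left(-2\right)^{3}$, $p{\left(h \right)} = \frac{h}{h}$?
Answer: $- \frac{98792}{100235} \approx -0.9856$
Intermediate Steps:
$p{\left(h \right)} = 1$
$O{\left(r \right)} = -48$ ($O{\left(r \right)} = -16 + 4 \left(-2\right)^{3} = -16 + 4 \left(-8\right) = -16 - 32 = -48$)
$\frac{-62391 + 457559}{-400892 + O{\left(p{\left(-11 \right)} \right)}} = \frac{-62391 + 457559}{-400892 - 48} = \frac{395168}{-400940} = 395168 \left(- \frac{1}{400940}\right) = - \frac{98792}{100235}$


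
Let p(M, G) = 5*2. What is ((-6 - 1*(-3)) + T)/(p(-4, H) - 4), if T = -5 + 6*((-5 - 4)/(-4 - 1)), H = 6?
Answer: 7/15 ≈ 0.46667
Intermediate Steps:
p(M, G) = 10
T = 29/5 (T = -5 + 6*(-9/(-5)) = -5 + 6*(-9*(-⅕)) = -5 + 6*(9/5) = -5 + 54/5 = 29/5 ≈ 5.8000)
((-6 - 1*(-3)) + T)/(p(-4, H) - 4) = ((-6 - 1*(-3)) + 29/5)/(10 - 4) = ((-6 + 3) + 29/5)/6 = (-3 + 29/5)*(⅙) = (14/5)*(⅙) = 7/15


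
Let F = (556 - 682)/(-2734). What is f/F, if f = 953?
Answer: 1302751/63 ≈ 20679.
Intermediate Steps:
F = 63/1367 (F = -126*(-1/2734) = 63/1367 ≈ 0.046086)
f/F = 953/(63/1367) = 953*(1367/63) = 1302751/63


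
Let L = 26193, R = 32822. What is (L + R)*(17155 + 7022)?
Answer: 1426805655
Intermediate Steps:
(L + R)*(17155 + 7022) = (26193 + 32822)*(17155 + 7022) = 59015*24177 = 1426805655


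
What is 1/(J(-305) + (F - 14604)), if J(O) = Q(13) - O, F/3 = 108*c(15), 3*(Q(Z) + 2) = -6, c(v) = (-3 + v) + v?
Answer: -1/5555 ≈ -0.00018002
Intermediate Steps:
c(v) = -3 + 2*v
Q(Z) = -4 (Q(Z) = -2 + (1/3)*(-6) = -2 - 2 = -4)
F = 8748 (F = 3*(108*(-3 + 2*15)) = 3*(108*(-3 + 30)) = 3*(108*27) = 3*2916 = 8748)
J(O) = -4 - O
1/(J(-305) + (F - 14604)) = 1/((-4 - 1*(-305)) + (8748 - 14604)) = 1/((-4 + 305) - 5856) = 1/(301 - 5856) = 1/(-5555) = -1/5555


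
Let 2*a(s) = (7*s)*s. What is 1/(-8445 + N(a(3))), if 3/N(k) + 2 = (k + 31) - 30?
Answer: -61/515139 ≈ -0.00011841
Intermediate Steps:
a(s) = 7*s**2/2 (a(s) = ((7*s)*s)/2 = (7*s**2)/2 = 7*s**2/2)
N(k) = 3/(-1 + k) (N(k) = 3/(-2 + ((k + 31) - 30)) = 3/(-2 + ((31 + k) - 30)) = 3/(-2 + (1 + k)) = 3/(-1 + k))
1/(-8445 + N(a(3))) = 1/(-8445 + 3/(-1 + (7/2)*3**2)) = 1/(-8445 + 3/(-1 + (7/2)*9)) = 1/(-8445 + 3/(-1 + 63/2)) = 1/(-8445 + 3/(61/2)) = 1/(-8445 + 3*(2/61)) = 1/(-8445 + 6/61) = 1/(-515139/61) = -61/515139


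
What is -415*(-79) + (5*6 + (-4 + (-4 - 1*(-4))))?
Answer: 32811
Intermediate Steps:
-415*(-79) + (5*6 + (-4 + (-4 - 1*(-4)))) = 32785 + (30 + (-4 + (-4 + 4))) = 32785 + (30 + (-4 + 0)) = 32785 + (30 - 4) = 32785 + 26 = 32811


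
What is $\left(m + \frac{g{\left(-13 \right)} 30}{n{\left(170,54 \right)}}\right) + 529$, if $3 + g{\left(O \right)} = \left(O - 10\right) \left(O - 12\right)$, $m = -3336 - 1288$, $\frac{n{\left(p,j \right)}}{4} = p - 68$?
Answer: $- \frac{68900}{17} \approx -4052.9$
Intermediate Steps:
$n{\left(p,j \right)} = -272 + 4 p$ ($n{\left(p,j \right)} = 4 \left(p - 68\right) = 4 \left(-68 + p\right) = -272 + 4 p$)
$m = -4624$
$g{\left(O \right)} = -3 + \left(-12 + O\right) \left(-10 + O\right)$ ($g{\left(O \right)} = -3 + \left(O - 10\right) \left(O - 12\right) = -3 + \left(-10 + O\right) \left(-12 + O\right) = -3 + \left(-12 + O\right) \left(-10 + O\right)$)
$\left(m + \frac{g{\left(-13 \right)} 30}{n{\left(170,54 \right)}}\right) + 529 = \left(-4624 + \frac{\left(117 + \left(-13\right)^{2} - -286\right) 30}{-272 + 4 \cdot 170}\right) + 529 = \left(-4624 + \frac{\left(117 + 169 + 286\right) 30}{-272 + 680}\right) + 529 = \left(-4624 + \frac{572 \cdot 30}{408}\right) + 529 = \left(-4624 + 17160 \cdot \frac{1}{408}\right) + 529 = \left(-4624 + \frac{715}{17}\right) + 529 = - \frac{77893}{17} + 529 = - \frac{68900}{17}$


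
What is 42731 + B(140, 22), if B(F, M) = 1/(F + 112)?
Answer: 10768213/252 ≈ 42731.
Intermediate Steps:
B(F, M) = 1/(112 + F)
42731 + B(140, 22) = 42731 + 1/(112 + 140) = 42731 + 1/252 = 10768213/252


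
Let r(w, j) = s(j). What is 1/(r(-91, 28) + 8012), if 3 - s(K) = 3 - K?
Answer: 1/8040 ≈ 0.00012438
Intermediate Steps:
s(K) = K (s(K) = 3 - (3 - K) = 3 + (-3 + K) = K)
r(w, j) = j
1/(r(-91, 28) + 8012) = 1/(28 + 8012) = 1/8040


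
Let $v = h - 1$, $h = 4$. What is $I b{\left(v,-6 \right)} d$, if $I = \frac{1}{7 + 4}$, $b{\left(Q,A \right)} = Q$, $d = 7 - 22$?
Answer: $- \frac{45}{11} \approx -4.0909$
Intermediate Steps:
$d = -15$ ($d = 7 - 22 = -15$)
$v = 3$ ($v = 4 - 1 = 3$)
$I = \frac{1}{11} \approx 0.090909$
$I b{\left(v,-6 \right)} d = \frac{1}{11} \cdot 3 \left(-15\right) = \frac{3}{11} \left(-15\right) = - \frac{45}{11}$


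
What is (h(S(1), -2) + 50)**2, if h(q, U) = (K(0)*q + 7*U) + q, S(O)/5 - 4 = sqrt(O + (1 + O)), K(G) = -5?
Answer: 3136 + 1760*sqrt(3) ≈ 6184.4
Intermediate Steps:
S(O) = 20 + 5*sqrt(1 + 2*O) (S(O) = 20 + 5*sqrt(O + (1 + O)) = 20 + 5*sqrt(1 + 2*O))
h(q, U) = -4*q + 7*U (h(q, U) = (-5*q + 7*U) + q = -4*q + 7*U)
(h(S(1), -2) + 50)**2 = ((-4*(20 + 5*sqrt(1 + 2*1)) + 7*(-2)) + 50)**2 = ((-4*(20 + 5*sqrt(1 + 2)) - 14) + 50)**2 = ((-4*(20 + 5*sqrt(3)) - 14) + 50)**2 = (((-80 - 20*sqrt(3)) - 14) + 50)**2 = ((-94 - 20*sqrt(3)) + 50)**2 = (-44 - 20*sqrt(3))**2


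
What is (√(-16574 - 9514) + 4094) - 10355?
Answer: -6261 + 2*I*√6522 ≈ -6261.0 + 161.52*I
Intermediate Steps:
(√(-16574 - 9514) + 4094) - 10355 = (√(-26088) + 4094) - 10355 = (2*I*√6522 + 4094) - 10355 = (4094 + 2*I*√6522) - 10355 = -6261 + 2*I*√6522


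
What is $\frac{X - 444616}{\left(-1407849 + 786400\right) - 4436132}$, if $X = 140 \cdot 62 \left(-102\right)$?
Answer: $\frac{1329976}{5057581} \approx 0.26297$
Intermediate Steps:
$X = -885360$ ($X = 8680 \left(-102\right) = -885360$)
$\frac{X - 444616}{\left(-1407849 + 786400\right) - 4436132} = \frac{-885360 - 444616}{\left(-1407849 + 786400\right) - 4436132} = - \frac{1329976}{-621449 - 4436132} = - \frac{1329976}{-5057581} = \left(-1329976\right) \left(- \frac{1}{5057581}\right) = \frac{1329976}{5057581}$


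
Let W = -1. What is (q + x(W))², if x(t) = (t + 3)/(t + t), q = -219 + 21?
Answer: 39601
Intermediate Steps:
q = -198
x(t) = (3 + t)/(2*t) (x(t) = (3 + t)/((2*t)) = (3 + t)*(1/(2*t)) = (3 + t)/(2*t))
(q + x(W))² = (-198 + (½)*(3 - 1)/(-1))² = (-198 + (½)*(-1)*2)² = (-198 - 1)² = (-199)² = 39601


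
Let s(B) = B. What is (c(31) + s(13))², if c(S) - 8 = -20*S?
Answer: 358801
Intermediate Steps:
c(S) = 8 - 20*S
(c(31) + s(13))² = ((8 - 20*31) + 13)² = ((8 - 620) + 13)² = (-612 + 13)² = (-599)² = 358801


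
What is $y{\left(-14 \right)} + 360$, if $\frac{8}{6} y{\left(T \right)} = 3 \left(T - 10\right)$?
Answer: $306$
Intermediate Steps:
$y{\left(T \right)} = - \frac{45}{2} + \frac{9 T}{4}$ ($y{\left(T \right)} = \frac{3 \cdot 3 \left(T - 10\right)}{4} = \frac{3 \cdot 3 \left(-10 + T\right)}{4} = \frac{3 \left(-30 + 3 T\right)}{4} = - \frac{45}{2} + \frac{9 T}{4}$)
$y{\left(-14 \right)} + 360 = \left(- \frac{45}{2} + \frac{9}{4} \left(-14\right)\right) + 360 = \left(- \frac{45}{2} - \frac{63}{2}\right) + 360 = -54 + 360 = 306$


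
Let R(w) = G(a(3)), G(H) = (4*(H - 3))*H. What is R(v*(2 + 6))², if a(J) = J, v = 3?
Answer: 0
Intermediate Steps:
G(H) = H*(-12 + 4*H) (G(H) = (4*(-3 + H))*H = (-12 + 4*H)*H = H*(-12 + 4*H))
R(w) = 0 (R(w) = 4*3*(-3 + 3) = 4*3*0 = 0)
R(v*(2 + 6))² = 0² = 0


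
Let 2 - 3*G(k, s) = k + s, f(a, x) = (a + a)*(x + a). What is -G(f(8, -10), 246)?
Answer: 212/3 ≈ 70.667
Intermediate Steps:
f(a, x) = 2*a*(a + x) (f(a, x) = (2*a)*(a + x) = 2*a*(a + x))
G(k, s) = ⅔ - k/3 - s/3 (G(k, s) = ⅔ - (k + s)/3 = ⅔ + (-k/3 - s/3) = ⅔ - k/3 - s/3)
-G(f(8, -10), 246) = -(⅔ - 2*8*(8 - 10)/3 - ⅓*246) = -(⅔ - 2*8*(-2)/3 - 82) = -(⅔ - ⅓*(-32) - 82) = -(⅔ + 32/3 - 82) = -1*(-212/3) = 212/3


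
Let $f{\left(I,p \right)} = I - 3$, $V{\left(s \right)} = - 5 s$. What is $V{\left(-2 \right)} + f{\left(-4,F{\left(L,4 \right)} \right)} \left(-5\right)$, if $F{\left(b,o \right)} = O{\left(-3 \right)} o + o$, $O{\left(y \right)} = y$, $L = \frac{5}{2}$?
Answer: $45$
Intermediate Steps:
$L = \frac{5}{2}$ ($L = 5 \cdot \frac{1}{2} = \frac{5}{2} \approx 2.5$)
$F{\left(b,o \right)} = - 2 o$ ($F{\left(b,o \right)} = - 3 o + o = - 2 o$)
$f{\left(I,p \right)} = -3 + I$
$V{\left(-2 \right)} + f{\left(-4,F{\left(L,4 \right)} \right)} \left(-5\right) = \left(-5\right) \left(-2\right) + \left(-3 - 4\right) \left(-5\right) = 10 - -35 = 10 + 35 = 45$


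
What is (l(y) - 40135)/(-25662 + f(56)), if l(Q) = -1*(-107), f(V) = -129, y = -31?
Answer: 40028/25791 ≈ 1.5520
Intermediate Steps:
l(Q) = 107
(l(y) - 40135)/(-25662 + f(56)) = (107 - 40135)/(-25662 - 129) = -40028/(-25791) = -40028*(-1/25791) = 40028/25791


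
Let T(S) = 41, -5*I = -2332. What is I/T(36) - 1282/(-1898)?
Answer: 2344473/194545 ≈ 12.051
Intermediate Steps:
I = 2332/5 (I = -⅕*(-2332) = 2332/5 ≈ 466.40)
I/T(36) - 1282/(-1898) = (2332/5)/41 - 1282/(-1898) = (2332/5)*(1/41) - 1282*(-1/1898) = 2332/205 + 641/949 = 2344473/194545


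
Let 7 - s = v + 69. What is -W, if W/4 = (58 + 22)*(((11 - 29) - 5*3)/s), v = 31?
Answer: -3520/31 ≈ -113.55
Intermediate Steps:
s = -93 (s = 7 - (31 + 69) = 7 - 1*100 = 7 - 100 = -93)
W = 3520/31 (W = 4*((58 + 22)*(((11 - 29) - 5*3)/(-93))) = 4*(80*((-18 - 15)*(-1/93))) = 4*(80*(-33*(-1/93))) = 4*(80*(11/31)) = 4*(880/31) = 3520/31 ≈ 113.55)
-W = -1*3520/31 = -3520/31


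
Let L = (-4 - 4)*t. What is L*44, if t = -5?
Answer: 1760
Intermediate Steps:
L = 40 (L = (-4 - 4)*(-5) = -8*(-5) = 40)
L*44 = 40*44 = 1760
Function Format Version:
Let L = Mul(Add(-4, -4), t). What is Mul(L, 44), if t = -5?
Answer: 1760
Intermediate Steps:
L = 40 (L = Mul(Add(-4, -4), -5) = Mul(-8, -5) = 40)
Mul(L, 44) = Mul(40, 44) = 1760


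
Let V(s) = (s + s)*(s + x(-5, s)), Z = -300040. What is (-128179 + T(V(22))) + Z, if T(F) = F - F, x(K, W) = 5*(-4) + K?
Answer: -428219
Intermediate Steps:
x(K, W) = -20 + K
V(s) = 2*s*(-25 + s) (V(s) = (s + s)*(s + (-20 - 5)) = (2*s)*(s - 25) = (2*s)*(-25 + s) = 2*s*(-25 + s))
T(F) = 0
(-128179 + T(V(22))) + Z = (-128179 + 0) - 300040 = -128179 - 300040 = -428219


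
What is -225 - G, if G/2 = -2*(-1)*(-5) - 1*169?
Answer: 133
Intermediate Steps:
G = -358 (G = 2*(-2*(-1)*(-5) - 1*169) = 2*(2*(-5) - 169) = 2*(-10 - 169) = 2*(-179) = -358)
-225 - G = -225 - 1*(-358) = -225 + 358 = 133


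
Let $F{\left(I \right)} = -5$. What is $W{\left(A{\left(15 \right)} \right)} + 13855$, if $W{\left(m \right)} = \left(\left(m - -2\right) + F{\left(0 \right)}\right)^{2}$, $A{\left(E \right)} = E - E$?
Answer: $13864$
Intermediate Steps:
$A{\left(E \right)} = 0$
$W{\left(m \right)} = \left(-3 + m\right)^{2}$ ($W{\left(m \right)} = \left(\left(m - -2\right) - 5\right)^{2} = \left(\left(m + 2\right) - 5\right)^{2} = \left(\left(2 + m\right) - 5\right)^{2} = \left(-3 + m\right)^{2}$)
$W{\left(A{\left(15 \right)} \right)} + 13855 = \left(-3 + 0\right)^{2} + 13855 = \left(-3\right)^{2} + 13855 = 9 + 13855 = 13864$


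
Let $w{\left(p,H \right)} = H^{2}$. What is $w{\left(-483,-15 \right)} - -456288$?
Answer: $456513$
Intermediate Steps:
$w{\left(-483,-15 \right)} - -456288 = \left(-15\right)^{2} - -456288 = 225 + 456288 = 456513$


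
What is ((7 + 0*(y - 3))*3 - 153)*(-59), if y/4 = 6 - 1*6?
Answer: 7788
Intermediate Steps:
y = 0 (y = 4*(6 - 1*6) = 4*(6 - 6) = 4*0 = 0)
((7 + 0*(y - 3))*3 - 153)*(-59) = ((7 + 0*(0 - 3))*3 - 153)*(-59) = ((7 + 0*(-3))*3 - 153)*(-59) = ((7 + 0)*3 - 153)*(-59) = (7*3 - 153)*(-59) = (21 - 153)*(-59) = -132*(-59) = 7788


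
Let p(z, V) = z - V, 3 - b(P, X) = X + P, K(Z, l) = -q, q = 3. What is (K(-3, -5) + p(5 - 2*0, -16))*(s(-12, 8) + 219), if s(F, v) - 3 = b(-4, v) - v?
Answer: 3834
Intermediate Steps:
K(Z, l) = -3 (K(Z, l) = -1*3 = -3)
b(P, X) = 3 - P - X (b(P, X) = 3 - (X + P) = 3 - (P + X) = 3 + (-P - X) = 3 - P - X)
s(F, v) = 10 - 2*v (s(F, v) = 3 + ((3 - 1*(-4) - v) - v) = 3 + ((3 + 4 - v) - v) = 3 + ((7 - v) - v) = 3 + (7 - 2*v) = 10 - 2*v)
(K(-3, -5) + p(5 - 2*0, -16))*(s(-12, 8) + 219) = (-3 + ((5 - 2*0) - 1*(-16)))*((10 - 2*8) + 219) = (-3 + ((5 + 0) + 16))*((10 - 16) + 219) = (-3 + (5 + 16))*(-6 + 219) = (-3 + 21)*213 = 18*213 = 3834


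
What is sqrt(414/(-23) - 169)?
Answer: I*sqrt(187) ≈ 13.675*I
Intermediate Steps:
sqrt(414/(-23) - 169) = sqrt(414*(-1/23) - 169) = sqrt(-18 - 169) = sqrt(-187) = I*sqrt(187)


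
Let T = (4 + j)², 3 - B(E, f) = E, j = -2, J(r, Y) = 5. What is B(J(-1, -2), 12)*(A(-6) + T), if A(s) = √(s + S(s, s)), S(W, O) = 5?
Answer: -8 - 2*I ≈ -8.0 - 2.0*I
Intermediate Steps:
B(E, f) = 3 - E
A(s) = √(5 + s) (A(s) = √(s + 5) = √(5 + s))
T = 4 (T = (4 - 2)² = 2² = 4)
B(J(-1, -2), 12)*(A(-6) + T) = (3 - 1*5)*(√(5 - 6) + 4) = (3 - 5)*(√(-1) + 4) = -2*(I + 4) = -2*(4 + I) = -8 - 2*I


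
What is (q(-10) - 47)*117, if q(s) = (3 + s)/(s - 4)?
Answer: -10881/2 ≈ -5440.5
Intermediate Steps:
q(s) = (3 + s)/(-4 + s)
(q(-10) - 47)*117 = ((3 - 10)/(-4 - 10) - 47)*117 = (-7/(-14) - 47)*117 = (-1/14*(-7) - 47)*117 = (½ - 47)*117 = -93/2*117 = -10881/2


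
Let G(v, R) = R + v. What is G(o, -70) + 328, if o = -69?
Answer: 189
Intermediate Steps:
G(o, -70) + 328 = (-70 - 69) + 328 = -139 + 328 = 189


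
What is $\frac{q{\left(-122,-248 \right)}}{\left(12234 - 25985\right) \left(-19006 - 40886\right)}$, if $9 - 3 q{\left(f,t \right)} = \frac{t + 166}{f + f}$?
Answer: $\frac{151}{43061201496} \approx 3.5066 \cdot 10^{-9}$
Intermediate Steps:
$q{\left(f,t \right)} = 3 - \frac{166 + t}{6 f}$ ($q{\left(f,t \right)} = 3 - \frac{\left(t + 166\right) \frac{1}{f + f}}{3} = 3 - \frac{\left(166 + t\right) \frac{1}{2 f}}{3} = 3 - \frac{\frac{1}{2} \frac{1}{f} \left(166 + t\right)}{3} = 3 - \frac{166 + t}{6 f}$)
$\frac{q{\left(-122,-248 \right)}}{\left(12234 - 25985\right) \left(-19006 - 40886\right)} = \frac{\frac{1}{6} \frac{1}{-122} \left(-166 - -248 + 18 \left(-122\right)\right)}{\left(12234 - 25985\right) \left(-19006 - 40886\right)} = \frac{\frac{1}{6} \left(- \frac{1}{122}\right) \left(-166 + 248 - 2196\right)}{\left(-13751\right) \left(-59892\right)} = \frac{\frac{1}{6} \left(- \frac{1}{122}\right) \left(-2114\right)}{823574892} = \frac{1057}{366} \cdot \frac{1}{823574892} = \frac{151}{43061201496}$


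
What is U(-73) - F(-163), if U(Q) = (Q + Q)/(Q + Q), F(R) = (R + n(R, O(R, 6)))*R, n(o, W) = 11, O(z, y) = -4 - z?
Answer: -24775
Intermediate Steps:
F(R) = R*(11 + R) (F(R) = (R + 11)*R = (11 + R)*R = R*(11 + R))
U(Q) = 1 (U(Q) = (2*Q)/((2*Q)) = (2*Q)*(1/(2*Q)) = 1)
U(-73) - F(-163) = 1 - (-163)*(11 - 163) = 1 - (-163)*(-152) = 1 - 1*24776 = 1 - 24776 = -24775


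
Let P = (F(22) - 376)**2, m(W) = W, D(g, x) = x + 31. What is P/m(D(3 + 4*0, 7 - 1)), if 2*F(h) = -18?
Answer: 148225/37 ≈ 4006.1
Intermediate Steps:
F(h) = -9 (F(h) = (1/2)*(-18) = -9)
D(g, x) = 31 + x
P = 148225 (P = (-9 - 376)**2 = (-385)**2 = 148225)
P/m(D(3 + 4*0, 7 - 1)) = 148225/(31 + (7 - 1)) = 148225/(31 + 6) = 148225/37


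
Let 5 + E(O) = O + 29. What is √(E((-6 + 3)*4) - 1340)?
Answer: 4*I*√83 ≈ 36.442*I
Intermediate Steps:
E(O) = 24 + O (E(O) = -5 + (O + 29) = -5 + (29 + O) = 24 + O)
√(E((-6 + 3)*4) - 1340) = √((24 + (-6 + 3)*4) - 1340) = √((24 - 3*4) - 1340) = √((24 - 12) - 1340) = √(12 - 1340) = √(-1328) = 4*I*√83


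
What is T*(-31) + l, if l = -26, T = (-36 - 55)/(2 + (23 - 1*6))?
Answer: 2327/19 ≈ 122.47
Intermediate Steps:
T = -91/19 (T = -91/(2 + (23 - 6)) = -91/(2 + 17) = -91/19 ≈ -4.7895)
T*(-31) + l = -91/19*(-31) - 26 = 2821/19 - 26 = 2327/19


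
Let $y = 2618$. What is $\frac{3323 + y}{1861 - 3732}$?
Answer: $- \frac{5941}{1871} \approx -3.1753$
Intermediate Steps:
$\frac{3323 + y}{1861 - 3732} = \frac{3323 + 2618}{1861 - 3732} = \frac{5941}{-1871} = 5941 \left(- \frac{1}{1871}\right) = - \frac{5941}{1871}$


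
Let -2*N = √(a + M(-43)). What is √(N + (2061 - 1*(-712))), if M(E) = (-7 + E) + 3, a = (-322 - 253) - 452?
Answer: √(11092 - 2*I*√1074)/2 ≈ 52.659 - 0.15558*I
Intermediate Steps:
a = -1027 (a = -575 - 452 = -1027)
M(E) = -4 + E
N = -I*√1074/2 (N = -√(-1027 + (-4 - 43))/2 = -√(-1027 - 47)/2 = -I*√1074/2 ≈ -16.386*I)
√(N + (2061 - 1*(-712))) = √(-I*√1074/2 + (2061 - 1*(-712))) = √(-I*√1074/2 + (2061 + 712)) = √(-I*√1074/2 + 2773) = √(2773 - I*√1074/2)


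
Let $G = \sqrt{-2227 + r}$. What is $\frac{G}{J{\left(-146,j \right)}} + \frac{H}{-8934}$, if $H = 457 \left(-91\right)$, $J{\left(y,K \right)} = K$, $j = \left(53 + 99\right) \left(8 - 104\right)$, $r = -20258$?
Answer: $\frac{41587}{8934} - \frac{i \sqrt{22485}}{14592} \approx 4.6549 - 0.010276 i$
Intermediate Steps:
$j = -14592$ ($j = 152 \left(-96\right) = -14592$)
$H = -41587$
$G = i \sqrt{22485}$ ($G = \sqrt{-2227 - 20258} = \sqrt{-22485} = i \sqrt{22485} \approx 149.95 i$)
$\frac{G}{J{\left(-146,j \right)}} + \frac{H}{-8934} = \frac{i \sqrt{22485}}{-14592} - \frac{41587}{-8934} = i \sqrt{22485} \left(- \frac{1}{14592}\right) - - \frac{41587}{8934} = - \frac{i \sqrt{22485}}{14592} + \frac{41587}{8934} = \frac{41587}{8934} - \frac{i \sqrt{22485}}{14592}$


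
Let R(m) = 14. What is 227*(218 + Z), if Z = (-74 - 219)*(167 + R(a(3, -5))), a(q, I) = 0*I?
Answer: -11989005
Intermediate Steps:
a(q, I) = 0
Z = -53033 (Z = (-74 - 219)*(167 + 14) = -293*181 = -53033)
227*(218 + Z) = 227*(218 - 53033) = 227*(-52815) = -11989005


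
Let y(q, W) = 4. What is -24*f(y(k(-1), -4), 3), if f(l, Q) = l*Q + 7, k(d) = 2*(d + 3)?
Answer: -456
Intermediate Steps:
k(d) = 6 + 2*d (k(d) = 2*(3 + d) = 6 + 2*d)
f(l, Q) = 7 + Q*l (f(l, Q) = Q*l + 7 = 7 + Q*l)
-24*f(y(k(-1), -4), 3) = -24*(7 + 3*4) = -24*(7 + 12) = -24*19 = -456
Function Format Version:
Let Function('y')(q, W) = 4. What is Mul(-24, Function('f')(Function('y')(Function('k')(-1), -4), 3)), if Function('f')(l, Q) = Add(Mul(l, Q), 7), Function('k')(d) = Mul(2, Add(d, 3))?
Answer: -456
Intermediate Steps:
Function('k')(d) = Add(6, Mul(2, d)) (Function('k')(d) = Mul(2, Add(3, d)) = Add(6, Mul(2, d)))
Function('f')(l, Q) = Add(7, Mul(Q, l)) (Function('f')(l, Q) = Add(Mul(Q, l), 7) = Add(7, Mul(Q, l)))
Mul(-24, Function('f')(Function('y')(Function('k')(-1), -4), 3)) = Mul(-24, Add(7, Mul(3, 4))) = Mul(-24, Add(7, 12)) = Mul(-24, 19) = -456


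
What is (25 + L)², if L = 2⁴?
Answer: 1681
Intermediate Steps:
L = 16
(25 + L)² = (25 + 16)² = 41² = 1681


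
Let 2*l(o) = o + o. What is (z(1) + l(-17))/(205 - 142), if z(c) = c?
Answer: -16/63 ≈ -0.25397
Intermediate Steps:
l(o) = o (l(o) = (o + o)/2 = (2*o)/2 = o)
(z(1) + l(-17))/(205 - 142) = (1 - 17)/(205 - 142) = -16/63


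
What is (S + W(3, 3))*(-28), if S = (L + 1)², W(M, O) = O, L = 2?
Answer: -336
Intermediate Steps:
S = 9 (S = (2 + 1)² = 3² = 9)
(S + W(3, 3))*(-28) = (9 + 3)*(-28) = 12*(-28) = -336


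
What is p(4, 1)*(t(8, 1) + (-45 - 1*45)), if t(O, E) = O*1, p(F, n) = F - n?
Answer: -246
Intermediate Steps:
t(O, E) = O
p(4, 1)*(t(8, 1) + (-45 - 1*45)) = (4 - 1*1)*(8 + (-45 - 1*45)) = (4 - 1)*(8 + (-45 - 45)) = 3*(8 - 90) = 3*(-82) = -246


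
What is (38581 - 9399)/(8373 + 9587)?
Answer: 14591/8980 ≈ 1.6248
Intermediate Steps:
(38581 - 9399)/(8373 + 9587) = 29182/17960 = 29182*(1/17960) = 14591/8980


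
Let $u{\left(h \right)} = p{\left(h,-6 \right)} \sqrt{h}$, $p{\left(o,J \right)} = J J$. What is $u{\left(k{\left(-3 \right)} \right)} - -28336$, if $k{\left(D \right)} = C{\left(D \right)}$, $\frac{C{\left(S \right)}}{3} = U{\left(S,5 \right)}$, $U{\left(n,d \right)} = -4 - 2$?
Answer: $28336 + 108 i \sqrt{2} \approx 28336.0 + 152.74 i$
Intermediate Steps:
$U{\left(n,d \right)} = -6$
$p{\left(o,J \right)} = J^{2}$
$C{\left(S \right)} = -18$ ($C{\left(S \right)} = 3 \left(-6\right) = -18$)
$k{\left(D \right)} = -18$
$u{\left(h \right)} = 36 \sqrt{h}$ ($u{\left(h \right)} = \left(-6\right)^{2} \sqrt{h} = 36 \sqrt{h}$)
$u{\left(k{\left(-3 \right)} \right)} - -28336 = 36 \sqrt{-18} - -28336 = 36 \cdot 3 i \sqrt{2} + 28336 = 108 i \sqrt{2} + 28336 = 28336 + 108 i \sqrt{2}$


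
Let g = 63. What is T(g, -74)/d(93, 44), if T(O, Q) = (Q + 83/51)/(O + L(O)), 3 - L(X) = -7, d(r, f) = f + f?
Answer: -3691/327624 ≈ -0.011266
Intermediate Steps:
d(r, f) = 2*f
L(X) = 10 (L(X) = 3 - 1*(-7) = 3 + 7 = 10)
T(O, Q) = (83/51 + Q)/(10 + O) (T(O, Q) = (Q + 83/51)/(O + 10) = (Q + 83*(1/51))/(10 + O) = (Q + 83/51)/(10 + O) = (83/51 + Q)/(10 + O))
T(g, -74)/d(93, 44) = ((83/51 - 74)/(10 + 63))/((2*44)) = (-3691/51/73)/88 = ((1/73)*(-3691/51))*(1/88) = -3691/3723*1/88 = -3691/327624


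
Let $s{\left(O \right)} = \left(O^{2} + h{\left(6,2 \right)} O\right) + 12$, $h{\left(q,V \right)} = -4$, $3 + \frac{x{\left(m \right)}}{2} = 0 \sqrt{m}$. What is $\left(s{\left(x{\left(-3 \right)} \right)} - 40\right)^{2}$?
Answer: $1024$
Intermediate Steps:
$x{\left(m \right)} = -6$ ($x{\left(m \right)} = -6 + 2 \cdot 0 \sqrt{m} = -6 + 2 \cdot 0 = -6 + 0 = -6$)
$s{\left(O \right)} = 12 + O^{2} - 4 O$ ($s{\left(O \right)} = \left(O^{2} - 4 O\right) + 12 = 12 + O^{2} - 4 O$)
$\left(s{\left(x{\left(-3 \right)} \right)} - 40\right)^{2} = \left(\left(12 + \left(-6\right)^{2} - -24\right) - 40\right)^{2} = \left(\left(12 + 36 + 24\right) - 40\right)^{2} = \left(72 - 40\right)^{2} = 32^{2} = 1024$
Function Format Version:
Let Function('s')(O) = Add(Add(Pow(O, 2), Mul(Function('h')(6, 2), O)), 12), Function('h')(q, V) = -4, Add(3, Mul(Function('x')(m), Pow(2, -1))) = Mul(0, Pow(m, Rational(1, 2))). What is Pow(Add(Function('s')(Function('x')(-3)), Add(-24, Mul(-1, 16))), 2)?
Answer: 1024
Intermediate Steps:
Function('x')(m) = -6 (Function('x')(m) = Add(-6, Mul(2, Mul(0, Pow(m, Rational(1, 2))))) = Add(-6, Mul(2, 0)) = Add(-6, 0) = -6)
Function('s')(O) = Add(12, Pow(O, 2), Mul(-4, O)) (Function('s')(O) = Add(Add(Pow(O, 2), Mul(-4, O)), 12) = Add(12, Pow(O, 2), Mul(-4, O)))
Pow(Add(Function('s')(Function('x')(-3)), Add(-24, Mul(-1, 16))), 2) = Pow(Add(Add(12, Pow(-6, 2), Mul(-4, -6)), Add(-24, Mul(-1, 16))), 2) = Pow(Add(Add(12, 36, 24), Add(-24, -16)), 2) = Pow(Add(72, -40), 2) = Pow(32, 2) = 1024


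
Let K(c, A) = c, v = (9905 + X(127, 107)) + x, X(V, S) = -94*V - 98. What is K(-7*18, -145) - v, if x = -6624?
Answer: 8629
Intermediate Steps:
X(V, S) = -98 - 94*V
v = -8755 (v = (9905 + (-98 - 94*127)) - 6624 = (9905 + (-98 - 11938)) - 6624 = (9905 - 12036) - 6624 = -2131 - 6624 = -8755)
K(-7*18, -145) - v = -7*18 - 1*(-8755) = -126 + 8755 = 8629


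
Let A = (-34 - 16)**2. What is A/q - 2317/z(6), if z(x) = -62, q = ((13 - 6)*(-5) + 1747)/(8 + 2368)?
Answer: 23265419/6634 ≈ 3507.0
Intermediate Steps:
A = 2500 (A = (-50)**2 = 2500)
q = 214/297 (q = (7*(-5) + 1747)/2376 = (-35 + 1747)*(1/2376) = 1712*(1/2376) = 214/297 ≈ 0.72054)
A/q - 2317/z(6) = 2500/(214/297) - 2317/(-62) = 2500*(297/214) - 2317*(-1/62) = 371250/107 + 2317/62 = 23265419/6634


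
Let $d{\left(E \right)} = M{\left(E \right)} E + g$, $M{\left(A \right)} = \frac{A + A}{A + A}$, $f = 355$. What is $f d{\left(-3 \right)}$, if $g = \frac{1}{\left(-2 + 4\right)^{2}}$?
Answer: $- \frac{3905}{4} \approx -976.25$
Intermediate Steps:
$M{\left(A \right)} = 1$ ($M{\left(A \right)} = \frac{2 A}{2 A} = 2 A \frac{1}{2 A} = 1$)
$g = \frac{1}{4}$ ($g = \frac{1}{2^{2}} = \frac{1}{4} \approx 0.25$)
$d{\left(E \right)} = \frac{1}{4} + E$ ($d{\left(E \right)} = 1 E + \frac{1}{4} = E + \frac{1}{4} = \frac{1}{4} + E$)
$f d{\left(-3 \right)} = 355 \left(\frac{1}{4} - 3\right) = 355 \left(- \frac{11}{4}\right) = - \frac{3905}{4}$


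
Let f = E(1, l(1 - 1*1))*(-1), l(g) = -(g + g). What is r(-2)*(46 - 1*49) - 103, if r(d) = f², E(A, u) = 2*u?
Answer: -103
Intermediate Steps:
l(g) = -2*g
f = 0 (f = (2*(-2*(1 - 1*1)))*(-1) = (2*(-2*(1 - 1)))*(-1) = (2*(-2*0))*(-1) = (2*0)*(-1) = 0*(-1) = 0)
r(d) = 0 (r(d) = 0² = 0)
r(-2)*(46 - 1*49) - 103 = 0*(46 - 1*49) - 103 = 0*(46 - 49) - 103 = 0*(-3) - 103 = 0 - 103 = -103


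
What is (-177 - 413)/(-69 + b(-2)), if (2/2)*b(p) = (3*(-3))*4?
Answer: 118/21 ≈ 5.6190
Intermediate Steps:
b(p) = -36 (b(p) = (3*(-3))*4 = -9*4 = -36)
(-177 - 413)/(-69 + b(-2)) = (-177 - 413)/(-69 - 36) = -590/(-105) = -590*(-1/105) = 118/21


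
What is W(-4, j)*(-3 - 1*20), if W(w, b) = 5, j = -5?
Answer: -115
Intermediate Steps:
W(-4, j)*(-3 - 1*20) = 5*(-3 - 1*20) = 5*(-3 - 20) = 5*(-23) = -115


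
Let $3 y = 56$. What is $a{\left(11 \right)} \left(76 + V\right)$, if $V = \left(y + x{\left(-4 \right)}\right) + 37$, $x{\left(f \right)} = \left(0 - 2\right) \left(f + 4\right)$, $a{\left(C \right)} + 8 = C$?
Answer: $395$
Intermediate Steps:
$y = \frac{56}{3}$ ($y = \frac{1}{3} \cdot 56 = \frac{56}{3} \approx 18.667$)
$a{\left(C \right)} = -8 + C$
$x{\left(f \right)} = -8 - 2 f$ ($x{\left(f \right)} = - 2 \left(4 + f\right) = -8 - 2 f$)
$V = \frac{167}{3}$ ($V = \left(\frac{56}{3} - 0\right) + 37 = \left(\frac{56}{3} + \left(-8 + 8\right)\right) + 37 = \left(\frac{56}{3} + 0\right) + 37 = \frac{56}{3} + 37 = \frac{167}{3} \approx 55.667$)
$a{\left(11 \right)} \left(76 + V\right) = \left(-8 + 11\right) \left(76 + \frac{167}{3}\right) = 3 \cdot \frac{395}{3} = 395$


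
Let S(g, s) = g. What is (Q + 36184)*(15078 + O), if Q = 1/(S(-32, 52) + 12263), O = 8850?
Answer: 3529910443880/4077 ≈ 8.6581e+8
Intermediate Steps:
Q = 1/12231 (Q = 1/(-32 + 12263) = 1/12231 ≈ 8.1759e-5)
(Q + 36184)*(15078 + O) = (1/12231 + 36184)*(15078 + 8850) = (442566505/12231)*23928 = 3529910443880/4077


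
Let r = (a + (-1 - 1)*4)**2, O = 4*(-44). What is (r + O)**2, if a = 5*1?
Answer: 27889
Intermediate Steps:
O = -176
a = 5
r = 9 (r = (5 + (-1 - 1)*4)**2 = (5 - 2*4)**2 = (5 - 8)**2 = (-3)**2 = 9)
(r + O)**2 = (9 - 176)**2 = (-167)**2 = 27889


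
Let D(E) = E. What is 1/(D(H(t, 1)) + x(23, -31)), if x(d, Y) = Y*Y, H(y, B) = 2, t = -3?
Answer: 1/963 ≈ 0.0010384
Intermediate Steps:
x(d, Y) = Y²
1/(D(H(t, 1)) + x(23, -31)) = 1/(2 + (-31)²) = 1/(2 + 961) = 1/963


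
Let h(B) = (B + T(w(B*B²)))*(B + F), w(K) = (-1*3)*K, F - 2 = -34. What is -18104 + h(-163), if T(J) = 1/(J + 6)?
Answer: 59248977004/4330749 ≈ 13681.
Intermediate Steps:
F = -32 (F = 2 - 34 = -32)
w(K) = -3*K
T(J) = 1/(6 + J)
h(B) = (-32 + B)*(B + 1/(6 - 3*B³)) (h(B) = (B + 1/(6 - 3*B*B²))*(B - 32) = (B + 1/(6 - 3*B³))*(-32 + B) = (-32 + B)*(B + 1/(6 - 3*B³)))
-18104 + h(-163) = -18104 + (32 - 1*(-163) + 3*(-163)*(-32 - 163)*(-2 + (-163)³))/(3*(-2 + (-163)³)) = -18104 + (32 + 163 + 3*(-163)*(-195)*(-2 - 4330747))/(3*(-2 - 4330747)) = -18104 + (⅓)*(32 + 163 + 3*(-163)*(-195)*(-4330749))/(-4330749) = -18104 + (⅓)*(-1/4330749)*(32 + 163 - 412958570895) = -18104 + (⅓)*(-1/4330749)*(-412958570700) = -18104 + 137652856900/4330749 = 59248977004/4330749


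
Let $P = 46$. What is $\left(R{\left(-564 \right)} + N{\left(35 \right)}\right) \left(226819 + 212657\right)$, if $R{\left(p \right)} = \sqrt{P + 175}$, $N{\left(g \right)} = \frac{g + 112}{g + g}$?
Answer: $\frac{4614498}{5} + 439476 \sqrt{221} \approx 7.4562 \cdot 10^{6}$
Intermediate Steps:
$N{\left(g \right)} = \frac{112 + g}{2 g}$
$R{\left(p \right)} = \sqrt{221}$ ($R{\left(p \right)} = \sqrt{46 + 175} = \sqrt{221}$)
$\left(R{\left(-564 \right)} + N{\left(35 \right)}\right) \left(226819 + 212657\right) = \left(\sqrt{221} + \frac{112 + 35}{2 \cdot 35}\right) \left(226819 + 212657\right) = \left(\sqrt{221} + \frac{1}{2} \cdot \frac{1}{35} \cdot 147\right) 439476 = \left(\sqrt{221} + \frac{21}{10}\right) 439476 = \left(\frac{21}{10} + \sqrt{221}\right) 439476 = \frac{4614498}{5} + 439476 \sqrt{221}$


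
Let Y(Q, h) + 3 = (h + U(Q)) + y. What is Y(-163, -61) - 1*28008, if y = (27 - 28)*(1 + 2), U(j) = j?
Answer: -28238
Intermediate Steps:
y = -3 (y = -1*3 = -3)
Y(Q, h) = -6 + Q + h (Y(Q, h) = -3 + ((h + Q) - 3) = -3 + ((Q + h) - 3) = -3 + (-3 + Q + h) = -6 + Q + h)
Y(-163, -61) - 1*28008 = (-6 - 163 - 61) - 1*28008 = -230 - 28008 = -28238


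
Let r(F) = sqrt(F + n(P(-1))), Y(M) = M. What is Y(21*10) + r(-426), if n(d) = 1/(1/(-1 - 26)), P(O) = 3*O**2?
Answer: 210 + I*sqrt(453) ≈ 210.0 + 21.284*I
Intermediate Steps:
n(d) = -27 (n(d) = 1/(1/(-27)) = 1/(-1/27) = -27)
r(F) = sqrt(-27 + F) (r(F) = sqrt(F - 27) = sqrt(-27 + F))
Y(21*10) + r(-426) = 21*10 + sqrt(-27 - 426) = 210 + sqrt(-453) = 210 + I*sqrt(453)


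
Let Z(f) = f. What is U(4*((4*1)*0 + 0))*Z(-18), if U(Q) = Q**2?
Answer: 0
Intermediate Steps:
U(4*((4*1)*0 + 0))*Z(-18) = (4*((4*1)*0 + 0))**2*(-18) = (4*(4*0 + 0))**2*(-18) = (4*(0 + 0))**2*(-18) = (4*0)**2*(-18) = 0**2*(-18) = 0*(-18) = 0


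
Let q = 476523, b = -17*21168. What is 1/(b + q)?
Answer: 1/116667 ≈ 8.5714e-6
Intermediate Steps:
b = -359856
1/(b + q) = 1/(-359856 + 476523) = 1/116667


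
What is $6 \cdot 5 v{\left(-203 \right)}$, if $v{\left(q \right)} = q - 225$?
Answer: $-12840$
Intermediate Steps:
$v{\left(q \right)} = -225 + q$
$6 \cdot 5 v{\left(-203 \right)} = 6 \cdot 5 \left(-225 - 203\right) = 30 \left(-428\right) = -12840$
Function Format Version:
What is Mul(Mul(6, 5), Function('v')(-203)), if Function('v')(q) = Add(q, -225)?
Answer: -12840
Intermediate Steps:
Function('v')(q) = Add(-225, q)
Mul(Mul(6, 5), Function('v')(-203)) = Mul(Mul(6, 5), Add(-225, -203)) = Mul(30, -428) = -12840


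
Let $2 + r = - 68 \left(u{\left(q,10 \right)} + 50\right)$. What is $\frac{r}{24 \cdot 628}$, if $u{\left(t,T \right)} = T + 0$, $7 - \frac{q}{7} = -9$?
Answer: $- \frac{13}{48} \approx -0.27083$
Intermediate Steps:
$q = 112$ ($q = 49 - -63 = 49 + 63 = 112$)
$u{\left(t,T \right)} = T$
$r = -4082$ ($r = -2 - 68 \left(10 + 50\right) = -2 - 4080 = -4082$)
$\frac{r}{24 \cdot 628} = - \frac{4082}{24 \cdot 628} = - \frac{4082}{15072} = \left(-4082\right) \frac{1}{15072} = - \frac{13}{48}$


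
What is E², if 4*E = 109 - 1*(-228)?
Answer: 113569/16 ≈ 7098.1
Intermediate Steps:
E = 337/4 (E = (109 - 1*(-228))/4 = (109 + 228)/4 = (¼)*337 = 337/4 ≈ 84.250)
E² = (337/4)² = 113569/16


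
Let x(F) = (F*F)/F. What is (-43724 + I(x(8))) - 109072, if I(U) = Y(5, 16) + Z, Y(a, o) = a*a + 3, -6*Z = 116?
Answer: -458362/3 ≈ -1.5279e+5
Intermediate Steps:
Z = -58/3 (Z = -1/6*116 = -58/3 ≈ -19.333)
Y(a, o) = 3 + a**2 (Y(a, o) = a**2 + 3 = 3 + a**2)
x(F) = F (x(F) = F**2/F = F)
I(U) = 26/3 (I(U) = (3 + 5**2) - 58/3 = (3 + 25) - 58/3 = 28 - 58/3 = 26/3)
(-43724 + I(x(8))) - 109072 = (-43724 + 26/3) - 109072 = -131146/3 - 109072 = -458362/3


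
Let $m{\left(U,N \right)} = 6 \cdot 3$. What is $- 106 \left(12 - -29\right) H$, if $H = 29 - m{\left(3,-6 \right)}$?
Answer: $-47806$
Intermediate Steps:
$m{\left(U,N \right)} = 18$
$H = 11$ ($H = 29 - 18 = 11$)
$- 106 \left(12 - -29\right) H = - 106 \left(12 - -29\right) 11 = - 106 \left(12 + 29\right) 11 = \left(-106\right) 41 \cdot 11 = \left(-4346\right) 11 = -47806$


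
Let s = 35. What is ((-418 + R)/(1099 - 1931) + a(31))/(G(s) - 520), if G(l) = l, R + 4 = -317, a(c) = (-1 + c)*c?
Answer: -774499/403520 ≈ -1.9194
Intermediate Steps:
a(c) = c*(-1 + c)
R = -321 (R = -4 - 317 = -321)
((-418 + R)/(1099 - 1931) + a(31))/(G(s) - 520) = ((-418 - 321)/(1099 - 1931) + 31*(-1 + 31))/(35 - 520) = (-739/(-832) + 31*30)/(-485) = (-739*(-1/832) + 930)*(-1/485) = (739/832 + 930)*(-1/485) = (774499/832)*(-1/485) = -774499/403520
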